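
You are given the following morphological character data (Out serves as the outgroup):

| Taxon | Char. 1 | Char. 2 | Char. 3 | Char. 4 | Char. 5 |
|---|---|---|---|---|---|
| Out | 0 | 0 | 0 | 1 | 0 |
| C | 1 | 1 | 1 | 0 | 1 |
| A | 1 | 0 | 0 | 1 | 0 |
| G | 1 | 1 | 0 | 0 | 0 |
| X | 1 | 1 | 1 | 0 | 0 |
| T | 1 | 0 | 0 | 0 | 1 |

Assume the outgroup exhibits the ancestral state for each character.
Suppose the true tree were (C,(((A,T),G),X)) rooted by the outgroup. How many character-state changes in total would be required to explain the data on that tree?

9

Map each character onto (C,(((A,T),G),X)) (rooted by Out) and count the minimum state changes it requires (Fitch parsimony):
Char. 1: 1; Char. 2: 2; Char. 3: 2; Char. 4: 2; Char. 5: 2.
Total tree length = 9.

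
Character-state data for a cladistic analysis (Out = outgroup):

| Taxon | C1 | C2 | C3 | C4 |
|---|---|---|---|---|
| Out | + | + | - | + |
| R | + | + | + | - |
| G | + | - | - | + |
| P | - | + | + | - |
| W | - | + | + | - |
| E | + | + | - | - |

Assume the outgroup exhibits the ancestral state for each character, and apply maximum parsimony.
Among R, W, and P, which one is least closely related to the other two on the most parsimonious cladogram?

R

Character polarity is set by the outgroup: the derived state is whichever differs from the outgroup's state, so for C1, C2, C4 the derived state is '-', and for the remaining characters it is '+'.
C1: derived state '-' in P and W only — synapomorphy for {P, W}.
C2 (derived state '-') is unique to G (autapomorphy; uninformative for grouping).
C3 (derived state '+') is shared by P, R, and W — a synapomorphy uniting that clade.
C4: derived state '-' in E, P, R, and W only — synapomorphy for {E, P, R, W}.
Most parsimonious ingroup topology: (((R,(P,W)),E),G).
W and P share a more recent common ancestor with each other than either does with R, so R is the least closely related of the three.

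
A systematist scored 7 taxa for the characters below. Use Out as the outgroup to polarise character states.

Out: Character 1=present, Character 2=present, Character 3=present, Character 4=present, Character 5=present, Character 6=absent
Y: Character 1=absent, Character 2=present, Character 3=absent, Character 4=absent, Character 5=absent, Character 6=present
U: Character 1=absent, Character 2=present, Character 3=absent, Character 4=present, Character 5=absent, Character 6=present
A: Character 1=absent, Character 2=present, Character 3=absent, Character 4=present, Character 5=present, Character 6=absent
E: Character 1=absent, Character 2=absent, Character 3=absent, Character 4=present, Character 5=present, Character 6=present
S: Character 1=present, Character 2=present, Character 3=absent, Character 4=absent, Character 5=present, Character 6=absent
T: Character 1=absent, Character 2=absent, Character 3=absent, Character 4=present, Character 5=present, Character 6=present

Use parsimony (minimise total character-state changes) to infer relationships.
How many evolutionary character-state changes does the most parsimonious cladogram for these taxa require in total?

7

Character polarity is set by the outgroup: the derived state is whichever differs from the outgroup's state, so for Character 1, Character 2, Character 3, Character 4, Character 5 the derived state is 'absent', and for the remaining characters it is 'present'.
Only A, E, T, U, and Y show the derived state 'absent' for Character 1, supporting them as a clade.
Character 2: derived state 'absent' in E and T only — synapomorphy for {E, T}.
Character 3 (derived state 'absent') is shared by all ingroup taxa — unites the whole ingroup.
Character 4 (state 'absent') occurs in S and Y but conflicts with the nesting implied by the other characters — most parsimoniously interpreted as homoplasy.
Character 5: derived state 'absent' in U and Y only — synapomorphy for {U, Y}.
Only E, T, U, and Y show the derived state 'present' for Character 6, supporting them as a clade.
Most parsimonious ingroup topology: ((((Y,U),(E,T)),A),S).
Changes per character on this tree: Character 1: 1; Character 2: 1; Character 3: 1; Character 4: 2; Character 5: 1; Character 6: 1.
Total = 7.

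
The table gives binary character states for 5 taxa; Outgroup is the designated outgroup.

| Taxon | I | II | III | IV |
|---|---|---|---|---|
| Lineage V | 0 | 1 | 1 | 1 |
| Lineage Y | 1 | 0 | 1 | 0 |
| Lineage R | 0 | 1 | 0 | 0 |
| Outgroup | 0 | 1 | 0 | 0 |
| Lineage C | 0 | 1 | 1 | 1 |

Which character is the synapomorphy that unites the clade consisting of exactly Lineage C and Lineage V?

Character polarity is set by the outgroup: the derived state is whichever differs from the outgroup's state, so for II the derived state is '0', and for the remaining characters it is '1'.
I: derived state '1' in Lineage Y only — an autapomorphy, so it tells us nothing about relationships among taxa.
II (derived state '0') is unique to Lineage Y (autapomorphy; uninformative for grouping).
III: derived state '1' in Lineage C, Lineage V, and Lineage Y only — synapomorphy for {Lineage C, Lineage V, Lineage Y}.
Only Lineage C and Lineage V show the derived state '1' for IV, supporting them as a clade.
Most parsimonious ingroup topology: (((Lineage C,Lineage V),Lineage Y),Lineage R).
The clade {Lineage C, Lineage V} is supported by IV: its derived state '1' occurs in exactly those taxa and in no other taxon (including the outgroup).

IV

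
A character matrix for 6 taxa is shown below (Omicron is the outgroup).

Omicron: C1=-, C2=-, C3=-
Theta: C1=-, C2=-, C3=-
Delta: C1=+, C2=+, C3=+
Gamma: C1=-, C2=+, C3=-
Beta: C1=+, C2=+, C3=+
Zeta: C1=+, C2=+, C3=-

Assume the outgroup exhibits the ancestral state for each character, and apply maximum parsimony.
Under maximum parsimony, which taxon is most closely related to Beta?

Delta

The outgroup has state '-' for every character, so '+' is the derived state throughout.
C1 (derived state '+') is shared by Beta, Delta, and Zeta — a synapomorphy uniting that clade.
C2: derived state '+' in Beta, Delta, Gamma, and Zeta only — synapomorphy for {Beta, Delta, Gamma, Zeta}.
C3 (derived state '+') is shared by Beta and Delta — a synapomorphy uniting that clade.
Most parsimonious ingroup topology: (Theta,(((Delta,Beta),Zeta),Gamma)).
Beta and Delta form a cherry on this tree, so they are sister taxa.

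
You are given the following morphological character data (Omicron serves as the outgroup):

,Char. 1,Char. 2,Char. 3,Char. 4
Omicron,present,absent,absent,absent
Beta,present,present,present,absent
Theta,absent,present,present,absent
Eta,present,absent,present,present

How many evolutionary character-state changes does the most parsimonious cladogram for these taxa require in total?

4

Character polarity is set by the outgroup: the derived state is whichever differs from the outgroup's state, so for Char. 1 the derived state is 'absent', and for the remaining characters it is 'present'.
Char. 1 (derived state 'absent') is unique to Theta (autapomorphy; uninformative for grouping).
Char. 2: derived state 'present' in Beta and Theta only — synapomorphy for {Beta, Theta}.
All ingroup taxa share the derived state 'present' for Char. 3; it defines the ingroup but does not resolve relationships within it.
Char. 4: derived state 'present' in Eta only — an autapomorphy, so it tells us nothing about relationships among taxa.
Most parsimonious ingroup topology: ((Beta,Theta),Eta).
Changes per character on this tree: Char. 1: 1; Char. 2: 1; Char. 3: 1; Char. 4: 1.
Total = 4.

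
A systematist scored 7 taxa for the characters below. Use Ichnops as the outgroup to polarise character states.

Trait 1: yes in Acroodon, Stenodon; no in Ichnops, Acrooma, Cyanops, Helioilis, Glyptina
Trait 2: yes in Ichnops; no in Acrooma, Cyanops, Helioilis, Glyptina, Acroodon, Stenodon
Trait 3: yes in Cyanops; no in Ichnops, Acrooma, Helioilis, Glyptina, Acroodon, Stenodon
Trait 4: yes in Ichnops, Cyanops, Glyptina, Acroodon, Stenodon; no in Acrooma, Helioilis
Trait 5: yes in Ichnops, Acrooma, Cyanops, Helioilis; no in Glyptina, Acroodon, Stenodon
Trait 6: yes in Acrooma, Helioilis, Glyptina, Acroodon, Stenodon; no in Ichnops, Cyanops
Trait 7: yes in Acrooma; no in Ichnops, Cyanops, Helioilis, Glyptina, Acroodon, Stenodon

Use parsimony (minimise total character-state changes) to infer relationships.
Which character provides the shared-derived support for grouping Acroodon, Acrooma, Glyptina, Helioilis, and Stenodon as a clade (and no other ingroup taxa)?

Character polarity is set by the outgroup: the derived state is whichever differs from the outgroup's state, so for Trait 2, Trait 4, Trait 5 the derived state is 'no', and for the remaining characters it is 'yes'.
Only Acroodon and Stenodon show the derived state 'yes' for Trait 1, supporting them as a clade.
All ingroup taxa share the derived state 'no' for Trait 2; it defines the ingroup but does not resolve relationships within it.
Trait 3: derived state 'yes' in Cyanops only — an autapomorphy, so it tells us nothing about relationships among taxa.
Trait 4: derived state 'no' in Acrooma and Helioilis only — synapomorphy for {Acrooma, Helioilis}.
Only Acroodon, Glyptina, and Stenodon show the derived state 'no' for Trait 5, supporting them as a clade.
Trait 6: derived state 'yes' in Acroodon, Acrooma, Glyptina, Helioilis, and Stenodon only — synapomorphy for {Acroodon, Acrooma, Glyptina, Helioilis, Stenodon}.
Trait 7: derived state 'yes' in Acrooma only — an autapomorphy, so it tells us nothing about relationships among taxa.
Most parsimonious ingroup topology: (((Acrooma,Helioilis),(Glyptina,(Acroodon,Stenodon))),Cyanops).
The clade {Acroodon, Acrooma, Glyptina, Helioilis, Stenodon} is supported by Trait 6: its derived state 'yes' occurs in exactly those taxa and in no other taxon (including the outgroup).

Trait 6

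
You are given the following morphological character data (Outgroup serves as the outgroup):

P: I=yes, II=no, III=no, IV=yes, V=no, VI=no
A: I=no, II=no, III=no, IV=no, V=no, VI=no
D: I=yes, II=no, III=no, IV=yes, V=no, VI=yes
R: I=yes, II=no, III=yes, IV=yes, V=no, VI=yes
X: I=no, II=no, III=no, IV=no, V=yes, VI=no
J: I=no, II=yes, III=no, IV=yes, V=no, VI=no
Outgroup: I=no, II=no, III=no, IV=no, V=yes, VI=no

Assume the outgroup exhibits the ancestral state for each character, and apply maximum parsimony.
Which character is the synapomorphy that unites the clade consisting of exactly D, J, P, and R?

IV

Character polarity is set by the outgroup: the derived state is whichever differs from the outgroup's state, so for V the derived state is 'no', and for the remaining characters it is 'yes'.
I (derived state 'yes') is shared by D, P, and R — a synapomorphy uniting that clade.
II: derived state 'yes' in J only — an autapomorphy, so it tells us nothing about relationships among taxa.
III (derived state 'yes') is unique to R (autapomorphy; uninformative for grouping).
IV (derived state 'yes') is shared by D, J, P, and R — a synapomorphy uniting that clade.
V (derived state 'no') is shared by A, D, J, P, and R — a synapomorphy uniting that clade.
VI: derived state 'yes' in D and R only — synapomorphy for {D, R}.
Most parsimonious ingroup topology: (((((R,D),P),J),A),X).
The clade {D, J, P, R} is supported by IV: its derived state 'yes' occurs in exactly those taxa and in no other taxon (including the outgroup).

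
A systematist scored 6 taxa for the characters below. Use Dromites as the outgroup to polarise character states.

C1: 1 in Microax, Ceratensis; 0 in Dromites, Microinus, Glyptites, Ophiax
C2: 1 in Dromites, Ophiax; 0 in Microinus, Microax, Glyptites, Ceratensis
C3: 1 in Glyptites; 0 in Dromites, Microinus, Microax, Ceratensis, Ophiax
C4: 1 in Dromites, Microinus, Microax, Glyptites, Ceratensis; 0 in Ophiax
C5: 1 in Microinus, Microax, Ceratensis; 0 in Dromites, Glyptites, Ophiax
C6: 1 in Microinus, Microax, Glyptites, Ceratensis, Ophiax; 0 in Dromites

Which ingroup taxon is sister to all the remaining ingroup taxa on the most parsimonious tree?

Ophiax

Character polarity is set by the outgroup: the derived state is whichever differs from the outgroup's state, so for C2, C4 the derived state is '0', and for the remaining characters it is '1'.
C1 (derived state '1') is shared by Ceratensis and Microax — a synapomorphy uniting that clade.
C2: derived state '0' in Ceratensis, Glyptites, Microax, and Microinus only — synapomorphy for {Ceratensis, Glyptites, Microax, Microinus}.
C3: derived state '1' in Glyptites only — an autapomorphy, so it tells us nothing about relationships among taxa.
C4 (derived state '0') is unique to Ophiax (autapomorphy; uninformative for grouping).
Only Ceratensis, Microax, and Microinus show the derived state '1' for C5, supporting them as a clade.
All ingroup taxa share the derived state '1' for C6; it defines the ingroup but does not resolve relationships within it.
Most parsimonious ingroup topology: (((Microinus,(Microax,Ceratensis)),Glyptites),Ophiax).
Ophiax is sister to the clade containing all other ingroup taxa, so it is the earliest-diverging (most basal) ingroup lineage.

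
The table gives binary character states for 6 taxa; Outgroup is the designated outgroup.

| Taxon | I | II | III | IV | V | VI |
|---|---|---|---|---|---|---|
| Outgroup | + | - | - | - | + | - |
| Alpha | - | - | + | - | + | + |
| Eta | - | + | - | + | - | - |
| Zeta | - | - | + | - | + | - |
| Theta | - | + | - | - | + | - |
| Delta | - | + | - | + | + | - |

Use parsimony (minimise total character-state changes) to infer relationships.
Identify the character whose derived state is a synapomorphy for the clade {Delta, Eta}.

Character polarity is set by the outgroup: the derived state is whichever differs from the outgroup's state, so for I, V the derived state is '-', and for the remaining characters it is '+'.
I (derived state '-') is shared by all ingroup taxa — unites the whole ingroup.
II: derived state '+' in Delta, Eta, and Theta only — synapomorphy for {Delta, Eta, Theta}.
Only Alpha and Zeta show the derived state '+' for III, supporting them as a clade.
IV (derived state '+') is shared by Delta and Eta — a synapomorphy uniting that clade.
V: derived state '-' in Eta only — an autapomorphy, so it tells us nothing about relationships among taxa.
VI: derived state '+' in Alpha only — an autapomorphy, so it tells us nothing about relationships among taxa.
Most parsimonious ingroup topology: ((Alpha,Zeta),((Eta,Delta),Theta)).
The clade {Delta, Eta} is supported by IV: its derived state '+' occurs in exactly those taxa and in no other taxon (including the outgroup).

IV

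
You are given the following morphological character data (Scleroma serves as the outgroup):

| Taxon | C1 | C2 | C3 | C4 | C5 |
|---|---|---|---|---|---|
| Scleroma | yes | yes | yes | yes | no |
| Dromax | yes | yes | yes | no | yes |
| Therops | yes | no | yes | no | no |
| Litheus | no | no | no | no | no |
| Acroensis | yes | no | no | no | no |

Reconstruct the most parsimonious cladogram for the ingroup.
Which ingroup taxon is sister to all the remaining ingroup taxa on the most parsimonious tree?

Character polarity is set by the outgroup: the derived state is whichever differs from the outgroup's state, so for C1, C2, C3, C4 the derived state is 'no', and for the remaining characters it is 'yes'.
C1 (derived state 'no') is unique to Litheus (autapomorphy; uninformative for grouping).
Only Acroensis, Litheus, and Therops show the derived state 'no' for C2, supporting them as a clade.
Only Acroensis and Litheus show the derived state 'no' for C3, supporting them as a clade.
All ingroup taxa share the derived state 'no' for C4; it defines the ingroup but does not resolve relationships within it.
C5: derived state 'yes' in Dromax only — an autapomorphy, so it tells us nothing about relationships among taxa.
Most parsimonious ingroup topology: (Dromax,(Therops,(Litheus,Acroensis))).
Dromax is sister to the clade containing all other ingroup taxa, so it is the earliest-diverging (most basal) ingroup lineage.

Dromax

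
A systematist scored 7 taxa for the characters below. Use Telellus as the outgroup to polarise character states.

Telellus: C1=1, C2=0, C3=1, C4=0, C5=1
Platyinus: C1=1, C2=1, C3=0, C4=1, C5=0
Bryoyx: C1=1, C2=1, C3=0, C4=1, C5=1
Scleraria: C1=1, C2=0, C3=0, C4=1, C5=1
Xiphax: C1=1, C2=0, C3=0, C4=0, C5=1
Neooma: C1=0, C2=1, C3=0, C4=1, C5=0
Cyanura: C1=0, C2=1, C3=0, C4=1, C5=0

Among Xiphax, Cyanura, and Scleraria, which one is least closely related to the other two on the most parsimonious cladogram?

Character polarity is set by the outgroup: the derived state is whichever differs from the outgroup's state, so for C1, C3, C5 the derived state is '0', and for the remaining characters it is '1'.
Only Cyanura and Neooma show the derived state '0' for C1, supporting them as a clade.
Only Bryoyx, Cyanura, Neooma, and Platyinus show the derived state '1' for C2, supporting them as a clade.
C3 (derived state '0') is shared by all ingroup taxa — unites the whole ingroup.
C4 (derived state '1') is shared by Bryoyx, Cyanura, Neooma, Platyinus, and Scleraria — a synapomorphy uniting that clade.
C5 (derived state '0') is shared by Cyanura, Neooma, and Platyinus — a synapomorphy uniting that clade.
Most parsimonious ingroup topology: ((((Platyinus,(Neooma,Cyanura)),Bryoyx),Scleraria),Xiphax).
Scleraria and Cyanura share a more recent common ancestor with each other than either does with Xiphax, so Xiphax is the least closely related of the three.

Xiphax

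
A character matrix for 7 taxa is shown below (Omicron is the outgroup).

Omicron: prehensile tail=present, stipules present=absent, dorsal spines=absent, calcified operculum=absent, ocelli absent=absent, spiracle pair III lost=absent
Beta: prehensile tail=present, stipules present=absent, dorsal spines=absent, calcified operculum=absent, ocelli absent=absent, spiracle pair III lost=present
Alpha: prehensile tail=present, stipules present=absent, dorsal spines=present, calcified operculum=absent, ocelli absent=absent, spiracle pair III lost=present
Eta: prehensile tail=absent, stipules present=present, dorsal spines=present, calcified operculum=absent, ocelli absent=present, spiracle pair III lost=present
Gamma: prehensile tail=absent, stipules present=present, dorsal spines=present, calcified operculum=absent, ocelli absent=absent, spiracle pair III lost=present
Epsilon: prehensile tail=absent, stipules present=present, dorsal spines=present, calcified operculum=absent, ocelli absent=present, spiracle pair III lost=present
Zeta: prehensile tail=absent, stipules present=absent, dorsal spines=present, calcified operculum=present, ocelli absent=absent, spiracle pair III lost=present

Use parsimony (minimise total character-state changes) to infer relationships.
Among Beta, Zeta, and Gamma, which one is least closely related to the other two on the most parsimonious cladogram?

Character polarity is set by the outgroup: the derived state is whichever differs from the outgroup's state, so for prehensile tail the derived state is 'absent', and for the remaining characters it is 'present'.
prehensile tail (derived state 'absent') is shared by Epsilon, Eta, Gamma, and Zeta — a synapomorphy uniting that clade.
stipules present: derived state 'present' in Epsilon, Eta, and Gamma only — synapomorphy for {Epsilon, Eta, Gamma}.
Only Alpha, Epsilon, Eta, Gamma, and Zeta show the derived state 'present' for dorsal spines, supporting them as a clade.
calcified operculum (derived state 'present') is unique to Zeta (autapomorphy; uninformative for grouping).
ocelli absent (derived state 'present') is shared by Epsilon and Eta — a synapomorphy uniting that clade.
All ingroup taxa share the derived state 'present' for spiracle pair III lost; it defines the ingroup but does not resolve relationships within it.
Most parsimonious ingroup topology: (Beta,(Alpha,(((Eta,Epsilon),Gamma),Zeta))).
Gamma and Zeta share a more recent common ancestor with each other than either does with Beta, so Beta is the least closely related of the three.

Beta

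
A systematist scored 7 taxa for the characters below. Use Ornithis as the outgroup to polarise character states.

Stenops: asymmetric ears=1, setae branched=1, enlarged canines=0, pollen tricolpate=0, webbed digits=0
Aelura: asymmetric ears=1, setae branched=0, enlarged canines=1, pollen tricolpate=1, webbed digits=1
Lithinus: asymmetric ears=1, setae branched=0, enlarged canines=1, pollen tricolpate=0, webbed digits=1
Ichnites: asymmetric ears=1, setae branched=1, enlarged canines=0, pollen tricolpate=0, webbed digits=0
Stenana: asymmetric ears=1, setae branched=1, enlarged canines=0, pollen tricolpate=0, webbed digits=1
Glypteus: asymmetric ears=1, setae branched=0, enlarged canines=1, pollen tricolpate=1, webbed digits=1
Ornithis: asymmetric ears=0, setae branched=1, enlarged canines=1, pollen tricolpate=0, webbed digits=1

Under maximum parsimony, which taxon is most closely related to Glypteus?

Character polarity is set by the outgroup: the derived state is whichever differs from the outgroup's state, so for setae branched, enlarged canines, webbed digits the derived state is '0', and for the remaining characters it is '1'.
asymmetric ears (derived state '1') is shared by all ingroup taxa — unites the whole ingroup.
setae branched (derived state '0') is shared by Aelura, Glypteus, and Lithinus — a synapomorphy uniting that clade.
Only Ichnites, Stenana, and Stenops show the derived state '0' for enlarged canines, supporting them as a clade.
pollen tricolpate: derived state '1' in Aelura and Glypteus only — synapomorphy for {Aelura, Glypteus}.
webbed digits: derived state '0' in Ichnites and Stenops only — synapomorphy for {Ichnites, Stenops}.
Most parsimonious ingroup topology: (((Stenops,Ichnites),Stenana),((Aelura,Glypteus),Lithinus)).
Glypteus and Aelura form a cherry on this tree, so they are sister taxa.

Aelura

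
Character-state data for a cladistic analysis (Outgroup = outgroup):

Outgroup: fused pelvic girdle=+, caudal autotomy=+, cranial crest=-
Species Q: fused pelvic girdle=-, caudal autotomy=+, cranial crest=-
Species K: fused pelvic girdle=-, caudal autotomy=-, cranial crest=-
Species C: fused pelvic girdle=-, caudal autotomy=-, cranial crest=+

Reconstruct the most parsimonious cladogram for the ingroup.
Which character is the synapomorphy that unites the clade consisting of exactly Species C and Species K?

Character polarity is set by the outgroup: the derived state is whichever differs from the outgroup's state, so for fused pelvic girdle, caudal autotomy the derived state is '-', and for the remaining characters it is '+'.
All ingroup taxa share the derived state '-' for fused pelvic girdle; it defines the ingroup but does not resolve relationships within it.
caudal autotomy (derived state '-') is shared by Species C and Species K — a synapomorphy uniting that clade.
cranial crest: derived state '+' in Species C only — an autapomorphy, so it tells us nothing about relationships among taxa.
Most parsimonious ingroup topology: (Species Q,(Species K,Species C)).
The clade {Species C, Species K} is supported by caudal autotomy: its derived state '-' occurs in exactly those taxa and in no other taxon (including the outgroup).

caudal autotomy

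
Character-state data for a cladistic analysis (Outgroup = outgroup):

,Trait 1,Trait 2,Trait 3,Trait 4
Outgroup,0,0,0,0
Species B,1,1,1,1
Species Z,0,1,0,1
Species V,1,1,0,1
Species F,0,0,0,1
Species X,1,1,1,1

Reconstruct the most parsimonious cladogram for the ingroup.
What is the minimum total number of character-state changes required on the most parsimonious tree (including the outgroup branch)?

The outgroup has state '0' for every character, so '1' is the derived state throughout.
Trait 1: derived state '1' in Species B, Species V, and Species X only — synapomorphy for {Species B, Species V, Species X}.
Trait 2 (derived state '1') is shared by Species B, Species V, Species X, and Species Z — a synapomorphy uniting that clade.
Only Species B and Species X show the derived state '1' for Trait 3, supporting them as a clade.
All ingroup taxa share the derived state '1' for Trait 4; it defines the ingroup but does not resolve relationships within it.
Most parsimonious ingroup topology: ((((Species B,Species X),Species V),Species Z),Species F).
Changes per character on this tree: Trait 1: 1; Trait 2: 1; Trait 3: 1; Trait 4: 1.
Total = 4.

4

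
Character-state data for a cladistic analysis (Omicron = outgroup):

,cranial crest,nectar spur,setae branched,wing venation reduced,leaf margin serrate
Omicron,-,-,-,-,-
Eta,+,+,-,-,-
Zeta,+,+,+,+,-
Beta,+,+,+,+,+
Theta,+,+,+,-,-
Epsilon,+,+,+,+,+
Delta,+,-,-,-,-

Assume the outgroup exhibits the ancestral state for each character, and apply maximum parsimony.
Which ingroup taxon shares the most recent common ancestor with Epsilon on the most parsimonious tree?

Beta

The outgroup has state '-' for every character, so '+' is the derived state throughout.
All ingroup taxa share the derived state '+' for cranial crest; it defines the ingroup but does not resolve relationships within it.
nectar spur: derived state '+' in Beta, Epsilon, Eta, Theta, and Zeta only — synapomorphy for {Beta, Epsilon, Eta, Theta, Zeta}.
Only Beta, Epsilon, Theta, and Zeta show the derived state '+' for setae branched, supporting them as a clade.
wing venation reduced: derived state '+' in Beta, Epsilon, and Zeta only — synapomorphy for {Beta, Epsilon, Zeta}.
Only Beta and Epsilon show the derived state '+' for leaf margin serrate, supporting them as a clade.
Most parsimonious ingroup topology: ((Eta,((Zeta,(Beta,Epsilon)),Theta)),Delta).
Epsilon and Beta form a cherry on this tree, so they are sister taxa.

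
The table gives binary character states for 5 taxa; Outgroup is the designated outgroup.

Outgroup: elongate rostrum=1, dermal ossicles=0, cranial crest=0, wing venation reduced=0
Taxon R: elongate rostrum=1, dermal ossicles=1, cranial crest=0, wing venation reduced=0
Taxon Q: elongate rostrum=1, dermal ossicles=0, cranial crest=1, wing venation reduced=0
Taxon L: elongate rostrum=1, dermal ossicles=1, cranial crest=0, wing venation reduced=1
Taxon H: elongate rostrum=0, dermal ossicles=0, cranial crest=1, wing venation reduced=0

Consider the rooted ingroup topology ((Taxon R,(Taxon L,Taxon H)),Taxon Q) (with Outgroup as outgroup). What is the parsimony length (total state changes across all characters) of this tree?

Map each character onto ((Taxon R,(Taxon L,Taxon H)),Taxon Q) (rooted by Outgroup) and count the minimum state changes it requires (Fitch parsimony):
elongate rostrum: 1; dermal ossicles: 2; cranial crest: 2; wing venation reduced: 1.
Total tree length = 6.

6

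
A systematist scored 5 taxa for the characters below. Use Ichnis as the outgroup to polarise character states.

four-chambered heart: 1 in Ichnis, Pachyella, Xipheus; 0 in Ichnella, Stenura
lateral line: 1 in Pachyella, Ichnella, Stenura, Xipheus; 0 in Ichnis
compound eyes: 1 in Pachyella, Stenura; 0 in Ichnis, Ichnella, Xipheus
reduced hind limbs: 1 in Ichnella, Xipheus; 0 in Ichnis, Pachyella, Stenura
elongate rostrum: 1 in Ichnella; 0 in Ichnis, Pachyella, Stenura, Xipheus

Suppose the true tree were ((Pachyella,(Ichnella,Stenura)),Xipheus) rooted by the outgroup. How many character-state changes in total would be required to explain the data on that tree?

7

Map each character onto ((Pachyella,(Ichnella,Stenura)),Xipheus) (rooted by Ichnis) and count the minimum state changes it requires (Fitch parsimony):
four-chambered heart: 1; lateral line: 1; compound eyes: 2; reduced hind limbs: 2; elongate rostrum: 1.
Total tree length = 7.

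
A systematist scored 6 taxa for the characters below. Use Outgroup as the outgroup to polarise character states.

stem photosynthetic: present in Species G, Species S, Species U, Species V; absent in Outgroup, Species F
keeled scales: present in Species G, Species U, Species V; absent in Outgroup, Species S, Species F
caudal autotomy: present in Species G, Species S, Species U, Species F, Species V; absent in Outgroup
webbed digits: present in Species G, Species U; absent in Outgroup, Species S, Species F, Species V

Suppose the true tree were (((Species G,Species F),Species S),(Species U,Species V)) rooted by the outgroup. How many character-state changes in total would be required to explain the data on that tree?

Map each character onto (((Species G,Species F),Species S),(Species U,Species V)) (rooted by Outgroup) and count the minimum state changes it requires (Fitch parsimony):
stem photosynthetic: 2; keeled scales: 2; caudal autotomy: 1; webbed digits: 2.
Total tree length = 7.

7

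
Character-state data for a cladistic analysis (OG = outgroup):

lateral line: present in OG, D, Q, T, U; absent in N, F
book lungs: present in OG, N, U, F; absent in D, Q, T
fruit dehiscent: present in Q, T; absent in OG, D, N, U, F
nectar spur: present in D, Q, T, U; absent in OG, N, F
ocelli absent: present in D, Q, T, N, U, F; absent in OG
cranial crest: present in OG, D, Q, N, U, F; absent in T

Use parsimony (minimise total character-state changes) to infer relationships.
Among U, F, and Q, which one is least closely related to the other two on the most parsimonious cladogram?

F

Character polarity is set by the outgroup: the derived state is whichever differs from the outgroup's state, so for lateral line, book lungs, cranial crest the derived state is 'absent', and for the remaining characters it is 'present'.
Only F and N show the derived state 'absent' for lateral line, supporting them as a clade.
Only D, Q, and T show the derived state 'absent' for book lungs, supporting them as a clade.
fruit dehiscent (derived state 'present') is shared by Q and T — a synapomorphy uniting that clade.
nectar spur (derived state 'present') is shared by D, Q, T, and U — a synapomorphy uniting that clade.
All ingroup taxa share the derived state 'present' for ocelli absent; it defines the ingroup but does not resolve relationships within it.
cranial crest (derived state 'absent') is unique to T (autapomorphy; uninformative for grouping).
Most parsimonious ingroup topology: ((((T,Q),D),U),(N,F)).
Q and U share a more recent common ancestor with each other than either does with F, so F is the least closely related of the three.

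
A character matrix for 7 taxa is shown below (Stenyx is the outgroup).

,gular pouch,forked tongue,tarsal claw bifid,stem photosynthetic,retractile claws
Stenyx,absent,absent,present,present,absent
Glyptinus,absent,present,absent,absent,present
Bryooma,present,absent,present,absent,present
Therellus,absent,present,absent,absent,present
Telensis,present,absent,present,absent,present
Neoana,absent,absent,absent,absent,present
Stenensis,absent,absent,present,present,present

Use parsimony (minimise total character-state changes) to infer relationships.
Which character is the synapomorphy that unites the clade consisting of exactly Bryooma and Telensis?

gular pouch

Character polarity is set by the outgroup: the derived state is whichever differs from the outgroup's state, so for tarsal claw bifid, stem photosynthetic the derived state is 'absent', and for the remaining characters it is 'present'.
gular pouch (derived state 'present') is shared by Bryooma and Telensis — a synapomorphy uniting that clade.
forked tongue (derived state 'present') is shared by Glyptinus and Therellus — a synapomorphy uniting that clade.
tarsal claw bifid: derived state 'absent' in Glyptinus, Neoana, and Therellus only — synapomorphy for {Glyptinus, Neoana, Therellus}.
stem photosynthetic (derived state 'absent') is shared by Bryooma, Glyptinus, Neoana, Telensis, and Therellus — a synapomorphy uniting that clade.
All ingroup taxa share the derived state 'present' for retractile claws; it defines the ingroup but does not resolve relationships within it.
Most parsimonious ingroup topology: ((((Glyptinus,Therellus),Neoana),(Bryooma,Telensis)),Stenensis).
The clade {Bryooma, Telensis} is supported by gular pouch: its derived state 'present' occurs in exactly those taxa and in no other taxon (including the outgroup).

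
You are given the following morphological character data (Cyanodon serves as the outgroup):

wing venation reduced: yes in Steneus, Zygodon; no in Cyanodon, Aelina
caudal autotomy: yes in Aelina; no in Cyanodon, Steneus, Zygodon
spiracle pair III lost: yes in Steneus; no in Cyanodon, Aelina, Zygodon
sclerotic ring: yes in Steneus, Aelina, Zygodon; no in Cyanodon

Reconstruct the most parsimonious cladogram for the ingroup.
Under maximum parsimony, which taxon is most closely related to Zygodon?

Steneus

The outgroup has state 'no' for every character, so 'yes' is the derived state throughout.
Only Steneus and Zygodon show the derived state 'yes' for wing venation reduced, supporting them as a clade.
caudal autotomy: derived state 'yes' in Aelina only — an autapomorphy, so it tells us nothing about relationships among taxa.
spiracle pair III lost (derived state 'yes') is unique to Steneus (autapomorphy; uninformative for grouping).
sclerotic ring (derived state 'yes') is shared by all ingroup taxa — unites the whole ingroup.
Most parsimonious ingroup topology: ((Zygodon,Steneus),Aelina).
Zygodon and Steneus form a cherry on this tree, so they are sister taxa.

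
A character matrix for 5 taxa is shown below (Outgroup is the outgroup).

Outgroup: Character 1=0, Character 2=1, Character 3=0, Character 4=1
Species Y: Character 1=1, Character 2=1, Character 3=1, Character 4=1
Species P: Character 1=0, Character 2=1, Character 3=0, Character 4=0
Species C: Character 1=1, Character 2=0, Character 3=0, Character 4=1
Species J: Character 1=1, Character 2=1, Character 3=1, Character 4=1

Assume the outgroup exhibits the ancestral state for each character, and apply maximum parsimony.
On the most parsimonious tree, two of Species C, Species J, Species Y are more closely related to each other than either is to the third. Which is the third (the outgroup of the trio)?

Character polarity is set by the outgroup: the derived state is whichever differs from the outgroup's state, so for Character 2, Character 4 the derived state is '0', and for the remaining characters it is '1'.
Character 1 (derived state '1') is shared by Species C, Species J, and Species Y — a synapomorphy uniting that clade.
Character 2: derived state '0' in Species C only — an autapomorphy, so it tells us nothing about relationships among taxa.
Only Species J and Species Y show the derived state '1' for Character 3, supporting them as a clade.
Character 4 (derived state '0') is unique to Species P (autapomorphy; uninformative for grouping).
Most parsimonious ingroup topology: (((Species Y,Species J),Species C),Species P).
Species Y and Species J share a more recent common ancestor with each other than either does with Species C, so Species C is the least closely related of the three.

Species C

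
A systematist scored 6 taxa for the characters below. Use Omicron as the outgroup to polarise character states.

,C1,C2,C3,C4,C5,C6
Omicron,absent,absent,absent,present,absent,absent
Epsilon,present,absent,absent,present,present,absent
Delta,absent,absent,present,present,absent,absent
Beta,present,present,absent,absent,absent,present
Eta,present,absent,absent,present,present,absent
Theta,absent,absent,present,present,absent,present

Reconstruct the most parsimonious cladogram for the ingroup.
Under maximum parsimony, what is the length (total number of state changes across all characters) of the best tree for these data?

Character polarity is set by the outgroup: the derived state is whichever differs from the outgroup's state, so for C4 the derived state is 'absent', and for the remaining characters it is 'present'.
C1: derived state 'present' in Beta, Epsilon, and Eta only — synapomorphy for {Beta, Epsilon, Eta}.
C2 (derived state 'present') is unique to Beta (autapomorphy; uninformative for grouping).
Only Delta and Theta show the derived state 'present' for C3, supporting them as a clade.
C4 (derived state 'absent') is unique to Beta (autapomorphy; uninformative for grouping).
C5: derived state 'present' in Epsilon and Eta only — synapomorphy for {Epsilon, Eta}.
C6 (state 'present') occurs in Beta and Theta but conflicts with the nesting implied by the other characters — most parsimoniously interpreted as homoplasy.
Most parsimonious ingroup topology: (((Epsilon,Eta),Beta),(Delta,Theta)).
Changes per character on this tree: C1: 1; C2: 1; C3: 1; C4: 1; C5: 1; C6: 2.
Total = 7.

7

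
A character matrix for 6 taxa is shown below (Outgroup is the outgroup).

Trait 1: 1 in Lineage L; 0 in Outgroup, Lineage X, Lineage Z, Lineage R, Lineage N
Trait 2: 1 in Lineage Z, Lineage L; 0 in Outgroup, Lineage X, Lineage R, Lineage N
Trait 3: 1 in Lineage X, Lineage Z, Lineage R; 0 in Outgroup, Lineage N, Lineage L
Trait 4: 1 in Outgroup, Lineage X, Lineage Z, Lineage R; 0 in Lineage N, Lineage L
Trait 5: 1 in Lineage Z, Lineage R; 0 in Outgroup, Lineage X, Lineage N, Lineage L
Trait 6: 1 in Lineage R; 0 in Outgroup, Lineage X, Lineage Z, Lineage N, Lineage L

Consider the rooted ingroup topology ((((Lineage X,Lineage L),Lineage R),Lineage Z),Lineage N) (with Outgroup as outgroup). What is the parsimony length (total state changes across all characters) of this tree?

Map each character onto ((((Lineage X,Lineage L),Lineage R),Lineage Z),Lineage N) (rooted by Outgroup) and count the minimum state changes it requires (Fitch parsimony):
Trait 1: 1; Trait 2: 2; Trait 3: 2; Trait 4: 2; Trait 5: 2; Trait 6: 1.
Total tree length = 10.

10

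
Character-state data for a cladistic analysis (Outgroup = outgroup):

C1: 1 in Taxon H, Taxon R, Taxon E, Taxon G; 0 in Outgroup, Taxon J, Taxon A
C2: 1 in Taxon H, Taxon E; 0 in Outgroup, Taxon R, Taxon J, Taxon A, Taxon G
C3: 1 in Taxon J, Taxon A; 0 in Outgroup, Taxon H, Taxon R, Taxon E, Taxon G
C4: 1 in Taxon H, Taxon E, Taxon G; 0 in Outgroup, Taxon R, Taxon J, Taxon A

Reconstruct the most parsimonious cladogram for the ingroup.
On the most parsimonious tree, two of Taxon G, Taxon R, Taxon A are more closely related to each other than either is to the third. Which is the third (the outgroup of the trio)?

Taxon A

The outgroup has state '0' for every character, so '1' is the derived state throughout.
C1 (derived state '1') is shared by Taxon E, Taxon G, Taxon H, and Taxon R — a synapomorphy uniting that clade.
Only Taxon E and Taxon H show the derived state '1' for C2, supporting them as a clade.
C3 (derived state '1') is shared by Taxon A and Taxon J — a synapomorphy uniting that clade.
Only Taxon E, Taxon G, and Taxon H show the derived state '1' for C4, supporting them as a clade.
Most parsimonious ingroup topology: ((((Taxon H,Taxon E),Taxon G),Taxon R),(Taxon J,Taxon A)).
Taxon G and Taxon R share a more recent common ancestor with each other than either does with Taxon A, so Taxon A is the least closely related of the three.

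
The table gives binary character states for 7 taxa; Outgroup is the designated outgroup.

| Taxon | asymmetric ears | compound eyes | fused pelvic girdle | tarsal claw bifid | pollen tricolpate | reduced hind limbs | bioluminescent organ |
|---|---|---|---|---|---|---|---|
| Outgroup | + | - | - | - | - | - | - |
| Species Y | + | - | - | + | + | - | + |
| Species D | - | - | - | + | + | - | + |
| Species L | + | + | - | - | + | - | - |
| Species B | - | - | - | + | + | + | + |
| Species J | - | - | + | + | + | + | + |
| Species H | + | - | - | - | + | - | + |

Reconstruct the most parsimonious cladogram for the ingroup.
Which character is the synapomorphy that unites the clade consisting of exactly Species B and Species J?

reduced hind limbs

Character polarity is set by the outgroup: the derived state is whichever differs from the outgroup's state, so for asymmetric ears the derived state is '-', and for the remaining characters it is '+'.
Only Species B, Species D, and Species J show the derived state '-' for asymmetric ears, supporting them as a clade.
compound eyes (derived state '+') is unique to Species L (autapomorphy; uninformative for grouping).
fused pelvic girdle (derived state '+') is unique to Species J (autapomorphy; uninformative for grouping).
tarsal claw bifid (derived state '+') is shared by Species B, Species D, Species J, and Species Y — a synapomorphy uniting that clade.
pollen tricolpate (derived state '+') is shared by all ingroup taxa — unites the whole ingroup.
reduced hind limbs: derived state '+' in Species B and Species J only — synapomorphy for {Species B, Species J}.
bioluminescent organ (derived state '+') is shared by Species B, Species D, Species H, Species J, and Species Y — a synapomorphy uniting that clade.
Most parsimonious ingroup topology: (((Species Y,(Species D,(Species B,Species J))),Species H),Species L).
The clade {Species B, Species J} is supported by reduced hind limbs: its derived state '+' occurs in exactly those taxa and in no other taxon (including the outgroup).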